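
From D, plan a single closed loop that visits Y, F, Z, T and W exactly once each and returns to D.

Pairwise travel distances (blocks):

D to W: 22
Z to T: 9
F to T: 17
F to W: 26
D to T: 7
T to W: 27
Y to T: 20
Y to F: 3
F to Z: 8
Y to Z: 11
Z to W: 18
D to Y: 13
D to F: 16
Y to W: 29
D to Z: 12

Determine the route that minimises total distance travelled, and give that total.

Shortest round trip = 76 blocks.

There are 60 distinct closed tours to check (reversals are equivalent).
D→Y→F→Z→T→W→D: 13+3+8+9+27+22 = 82
D→Y→F→Z→W→T→D: 13+3+8+18+27+7 = 76
D→Y→F→T→Z→W→D: 13+3+17+9+18+22 = 82
D→Y→F→T→W→Z→D: 13+3+17+27+18+12 = 90
D→Y→F→W→Z→T→D: 13+3+26+18+9+7 = 76
D→Y→F→W→T→Z→D: 13+3+26+27+9+12 = 90
D→Y→Z→F→T→W→D: 13+11+8+17+27+22 = 98
D→Y→Z→F→W→T→D: 13+11+8+26+27+7 = 92
D→Y→Z→T→F→W→D: 13+11+9+17+26+22 = 98
D→Y→Z→T→W→F→D: 13+11+9+27+26+16 = 102
D→Y→Z→W→F→T→D: 13+11+18+26+17+7 = 92
D→Y→Z→W→T→F→D: 13+11+18+27+17+16 = 102
D→Y→T→F→Z→W→D: 13+20+17+8+18+22 = 98
D→Y→T→F→W→Z→D: 13+20+17+26+18+12 = 106
… (46 more)
The minimum is 76.
One optimal route: D → Y → F → Z → W → T → D (or its reverse).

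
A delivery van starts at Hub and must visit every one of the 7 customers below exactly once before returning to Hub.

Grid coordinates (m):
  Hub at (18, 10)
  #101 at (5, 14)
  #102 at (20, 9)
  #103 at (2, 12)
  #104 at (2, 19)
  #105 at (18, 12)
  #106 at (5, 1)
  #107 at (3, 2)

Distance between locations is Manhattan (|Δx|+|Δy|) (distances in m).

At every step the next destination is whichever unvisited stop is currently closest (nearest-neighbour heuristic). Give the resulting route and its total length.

82 m along Hub → #105 → #102 → #101 → #103 → #104 → #107 → #106 → Hub.

At Hub the remaining stops are #105 2, #102 3, #101 17, #103 18, #106 22, #107 23, #104 25; go to #105.
At #105 the remaining stops are #102 5, #101 15, #103 16, #104 23, #106 24, #107 25; go to #102.
At #102 the remaining stops are #101 20, #103 21, #106 23, #107 24, #104 28; go to #101.
At #101 the remaining stops are #103 5, #104 8, #106 13, #107 14; go to #103.
At #103 the remaining stops are #104 7, #107 11, #106 14; go to #104.
At #104 the remaining stops are #107 18, #106 21; go to #107.
At #107 the remaining stops are #106 3; go to #106.
Return #106→Hub: 22.
Total = 2 + 5 + 20 + 5 + 7 + 18 + 3 + 22 = 82.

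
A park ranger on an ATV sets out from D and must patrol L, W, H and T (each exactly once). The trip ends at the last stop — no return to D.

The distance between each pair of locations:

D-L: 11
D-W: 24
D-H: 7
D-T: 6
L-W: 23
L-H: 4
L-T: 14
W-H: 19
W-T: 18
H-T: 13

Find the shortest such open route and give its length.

There are 4! = 24 possible orderings.
D → L → W → H → T: 11+23+19+13 = 66
D → L → W → T → H: 11+23+18+13 = 65
D → L → H → W → T: 11+4+19+18 = 52
D → L → H → T → W: 11+4+13+18 = 46
D → L → T → W → H: 11+14+18+19 = 62
D → L → T → H → W: 11+14+13+19 = 57
D → W → L → H → T: 24+23+4+13 = 64
D → W → L → T → H: 24+23+14+13 = 74
D → W → H → L → T: 24+19+4+14 = 61
D → W → H → T → L: 24+19+13+14 = 70
D → W → T → L → H: 24+18+14+4 = 60
D → W → T → H → L: 24+18+13+4 = 59
D → H → L → W → T: 7+4+23+18 = 52
D → H → L → T → W: 7+4+14+18 = 43
… (10 more)
The minimum is 43.
One shortest path: D → H → L → T → W.

Shortest open route: 43.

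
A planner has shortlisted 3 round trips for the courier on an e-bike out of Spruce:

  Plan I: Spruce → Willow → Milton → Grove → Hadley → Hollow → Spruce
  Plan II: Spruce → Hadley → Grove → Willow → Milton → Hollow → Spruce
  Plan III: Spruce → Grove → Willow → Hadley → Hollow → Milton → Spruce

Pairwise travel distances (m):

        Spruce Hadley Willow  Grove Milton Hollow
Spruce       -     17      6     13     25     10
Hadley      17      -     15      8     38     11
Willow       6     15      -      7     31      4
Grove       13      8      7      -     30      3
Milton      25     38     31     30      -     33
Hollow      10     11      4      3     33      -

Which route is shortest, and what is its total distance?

Plan I: 6 + 31 + 30 + 8 + 11 + 10 = 96
Plan II: 17 + 8 + 7 + 31 + 33 + 10 = 106
Plan III: 13 + 7 + 15 + 11 + 33 + 25 = 104

96 m — Plan I is the shortest.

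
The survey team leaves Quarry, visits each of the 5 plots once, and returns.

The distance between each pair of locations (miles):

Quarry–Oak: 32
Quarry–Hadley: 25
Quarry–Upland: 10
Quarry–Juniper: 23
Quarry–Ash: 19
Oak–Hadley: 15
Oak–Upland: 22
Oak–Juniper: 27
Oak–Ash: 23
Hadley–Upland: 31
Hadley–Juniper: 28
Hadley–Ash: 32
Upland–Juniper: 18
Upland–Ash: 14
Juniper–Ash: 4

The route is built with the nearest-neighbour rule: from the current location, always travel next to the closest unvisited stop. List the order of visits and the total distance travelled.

Nearest-neighbour total = 95 miles; route Quarry → Upland → Ash → Juniper → Oak → Hadley → Quarry.

From Quarry: distances to unvisited — Upland=10, Ash=19, Juniper=23, Hadley=25, Oak=32. Nearest is Upland (10).
From Upland: distances to unvisited — Ash=14, Juniper=18, Oak=22, Hadley=31. Nearest is Ash (14).
From Ash: distances to unvisited — Juniper=4, Oak=23, Hadley=32. Nearest is Juniper (4).
From Juniper: distances to unvisited — Oak=27, Hadley=28. Nearest is Oak (27).
From Oak: distances to unvisited — Hadley=15. Nearest is Hadley (15).
Return Hadley→Quarry: 25.
Total = 10 + 14 + 4 + 27 + 15 + 25 = 95.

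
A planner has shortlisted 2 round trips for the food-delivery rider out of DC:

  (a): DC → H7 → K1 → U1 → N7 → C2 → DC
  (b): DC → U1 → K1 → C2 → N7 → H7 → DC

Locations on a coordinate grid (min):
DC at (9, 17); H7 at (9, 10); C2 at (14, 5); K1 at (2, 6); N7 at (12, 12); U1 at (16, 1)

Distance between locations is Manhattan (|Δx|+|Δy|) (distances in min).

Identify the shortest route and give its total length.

76 min — (b) is the shortest.

(a): 7 + 11 + 19 + 15 + 9 + 17 = 78
(b): 23 + 19 + 13 + 9 + 5 + 7 = 76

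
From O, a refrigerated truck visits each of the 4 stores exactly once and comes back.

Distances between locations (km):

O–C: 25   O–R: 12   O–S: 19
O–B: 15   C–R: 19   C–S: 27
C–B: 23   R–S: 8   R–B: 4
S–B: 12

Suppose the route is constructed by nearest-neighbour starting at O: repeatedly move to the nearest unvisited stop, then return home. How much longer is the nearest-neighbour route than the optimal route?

The nearest-neighbour route is 1 km longer than optimal.

From O: R=12, B=15, S=19, C=25 → choose R (12).
From R: B=4, S=8, C=19 → choose B (4).
From B: S=12, C=23 → choose S (12).
From S: C=27 → choose C (27).
NN route O → R → B → S → C → O costs 80.
Optimal: O → C → R → S → B → O costs 79 (by enumerating all 12 distinct tours).
Excess = 80 − 79 = 1.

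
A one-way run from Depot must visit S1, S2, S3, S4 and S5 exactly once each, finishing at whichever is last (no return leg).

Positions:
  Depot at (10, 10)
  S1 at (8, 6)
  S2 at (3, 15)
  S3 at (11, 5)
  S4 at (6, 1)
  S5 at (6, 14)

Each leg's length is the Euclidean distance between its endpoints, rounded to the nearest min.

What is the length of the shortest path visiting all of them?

There are 5! = 120 possible orderings.
Depot - S1 - S2 - S3 - S4 - S5: 4+10+13+6+13 = 46
Depot - S1 - S2 - S3 - S5 - S4: 4+10+13+10+13 = 50
Depot - S1 - S2 - S4 - S3 - S5: 4+10+14+6+10 = 44
Depot - S1 - S2 - S4 - S5 - S3: 4+10+14+13+10 = 51
Depot - S1 - S2 - S5 - S3 - S4: 4+10+3+10+6 = 33
Depot - S1 - S2 - S5 - S4 - S3: 4+10+3+13+6 = 36
Depot - S1 - S3 - S2 - S4 - S5: 4+3+13+14+13 = 47
Depot - S1 - S3 - S2 - S5 - S4: 4+3+13+3+13 = 36
Depot - S1 - S3 - S4 - S2 - S5: 4+3+6+14+3 = 30
Depot - S1 - S3 - S4 - S5 - S2: 4+3+6+13+3 = 29
Depot - S1 - S3 - S5 - S2 - S4: 4+3+10+3+14 = 34
Depot - S1 - S3 - S5 - S4 - S2: 4+3+10+13+14 = 44
Depot - S1 - S4 - S2 - S3 - S5: 4+5+14+13+10 = 46
Depot - S1 - S4 - S2 - S5 - S3: 4+5+14+3+10 = 36
… (106 more)
Depot - S3 - S4 - S1 - S5 - S2: 5+6+5+8+3 = 27  ← best
The minimum is 27.
One shortest path: Depot → S3 → S4 → S1 → S5 → S2.

Shortest open route: 27 min.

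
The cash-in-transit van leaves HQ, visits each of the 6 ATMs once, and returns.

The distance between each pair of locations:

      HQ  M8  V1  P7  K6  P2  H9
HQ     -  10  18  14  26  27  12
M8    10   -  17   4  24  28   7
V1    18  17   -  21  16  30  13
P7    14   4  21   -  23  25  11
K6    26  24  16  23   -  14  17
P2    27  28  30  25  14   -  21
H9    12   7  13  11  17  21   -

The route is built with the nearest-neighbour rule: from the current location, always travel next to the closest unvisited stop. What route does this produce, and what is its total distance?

95 along HQ → M8 → P7 → H9 → V1 → K6 → P2 → HQ.

From HQ: distances to unvisited — M8=10, H9=12, P7=14, V1=18, K6=26, P2=27. Nearest is M8 (10).
From M8: distances to unvisited — P7=4, H9=7, V1=17, K6=24, P2=28. Nearest is P7 (4).
From P7: distances to unvisited — H9=11, V1=21, K6=23, P2=25. Nearest is H9 (11).
From H9: distances to unvisited — V1=13, K6=17, P2=21. Nearest is V1 (13).
From V1: distances to unvisited — K6=16, P2=30. Nearest is K6 (16).
From K6: distances to unvisited — P2=14. Nearest is P2 (14).
Return P2→HQ: 27.
Total = 10 + 4 + 11 + 13 + 16 + 14 + 27 = 95.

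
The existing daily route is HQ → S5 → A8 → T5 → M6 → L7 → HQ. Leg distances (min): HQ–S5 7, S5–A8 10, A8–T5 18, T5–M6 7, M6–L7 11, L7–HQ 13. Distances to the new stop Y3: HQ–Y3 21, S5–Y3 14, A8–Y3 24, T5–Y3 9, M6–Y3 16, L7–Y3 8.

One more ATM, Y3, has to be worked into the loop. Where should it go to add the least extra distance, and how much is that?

Minimum extra distance: 13 min, inserting Y3 between M6 and L7.

Insertion cost between consecutive stops i–j is d(i,Y3) + d(Y3,j) − d(i,j):
  between HQ and S5: 21 + 14 − 7 = 28
  between S5 and A8: 14 + 24 − 10 = 28
  between A8 and T5: 24 + 9 − 18 = 15
  between T5 and M6: 9 + 16 − 7 = 18
  between M6 and L7: 16 + 8 − 11 = 13
  between L7 and HQ: 8 + 21 − 13 = 16
Cheapest insertion is between M6 and L7, adding 13.
New total = 66 + 13 = 79.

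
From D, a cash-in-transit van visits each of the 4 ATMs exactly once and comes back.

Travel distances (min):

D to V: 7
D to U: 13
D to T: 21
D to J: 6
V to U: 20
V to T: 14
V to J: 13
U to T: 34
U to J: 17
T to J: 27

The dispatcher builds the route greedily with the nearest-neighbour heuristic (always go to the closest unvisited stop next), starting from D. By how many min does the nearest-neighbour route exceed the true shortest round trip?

From D: J=6, V=7, U=13, T=21 → choose J (6).
From J: V=13, U=17, T=27 → choose V (13).
From V: T=14, U=20 → choose T (14).
From T: U=34 → choose U (34).
NN route D → J → V → T → U → D costs 80.
Optimal: D → V → T → U → J → D costs 78 (by enumerating all 12 distinct tours).
Excess = 80 − 78 = 2.

The nearest-neighbour route is 2 min longer than optimal.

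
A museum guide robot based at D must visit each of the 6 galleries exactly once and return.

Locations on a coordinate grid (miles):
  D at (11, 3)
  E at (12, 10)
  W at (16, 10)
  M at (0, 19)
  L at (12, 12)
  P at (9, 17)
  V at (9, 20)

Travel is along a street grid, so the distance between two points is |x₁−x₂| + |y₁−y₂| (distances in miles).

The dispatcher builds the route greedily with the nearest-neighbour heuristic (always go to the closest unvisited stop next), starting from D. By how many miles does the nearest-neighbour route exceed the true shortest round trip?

Excess over optimum: 4 miles.

From D: E=8, L=10, W=12, P=16, V=19, M=27 → choose E (8).
From E: L=2, W=4, P=10, V=13, M=21 → choose L (2).
From L: W=6, P=8, V=11, M=19 → choose W (6).
From W: P=14, V=17, M=25 → choose P (14).
From P: V=3, M=11 → choose V (3).
From V: M=10 → choose M (10).
NN route D → E → L → W → P → V → M → D costs 70.
Optimal: D → E → W → L → M → V → P → D costs 66 (by enumerating all 360 distinct tours).
Excess = 70 − 66 = 4.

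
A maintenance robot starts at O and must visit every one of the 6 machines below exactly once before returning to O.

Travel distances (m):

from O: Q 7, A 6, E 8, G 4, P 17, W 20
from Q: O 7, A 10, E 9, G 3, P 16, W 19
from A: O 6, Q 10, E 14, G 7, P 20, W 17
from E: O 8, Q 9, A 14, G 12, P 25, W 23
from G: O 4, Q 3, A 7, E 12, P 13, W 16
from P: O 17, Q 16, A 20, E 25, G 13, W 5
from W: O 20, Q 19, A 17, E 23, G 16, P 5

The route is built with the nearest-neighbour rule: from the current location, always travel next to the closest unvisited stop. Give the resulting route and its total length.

At O the remaining stops are G 4, A 6, Q 7, E 8, P 17, W 20; go to G.
At G the remaining stops are Q 3, A 7, E 12, P 13, W 16; go to Q.
At Q the remaining stops are E 9, A 10, P 16, W 19; go to E.
At E the remaining stops are A 14, W 23, P 25; go to A.
At A the remaining stops are W 17, P 20; go to W.
At W the remaining stops are P 5; go to P.
Return P→O: 17.
Total = 4 + 3 + 9 + 14 + 17 + 5 + 17 = 69.

Nearest-neighbour total = 69 m; route O → G → Q → E → A → W → P → O.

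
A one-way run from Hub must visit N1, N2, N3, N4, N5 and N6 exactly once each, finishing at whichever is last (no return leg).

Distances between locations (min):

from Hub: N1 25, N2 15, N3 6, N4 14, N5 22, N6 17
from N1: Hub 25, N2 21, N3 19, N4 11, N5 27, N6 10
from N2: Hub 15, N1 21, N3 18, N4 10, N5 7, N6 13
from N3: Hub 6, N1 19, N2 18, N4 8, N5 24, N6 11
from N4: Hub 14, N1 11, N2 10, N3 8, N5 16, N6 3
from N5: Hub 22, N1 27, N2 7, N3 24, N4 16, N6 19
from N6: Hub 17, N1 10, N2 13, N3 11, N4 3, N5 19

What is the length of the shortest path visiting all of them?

55 min — the minimum one-way total.

There are 6! = 720 possible orderings.
Hub → N1 → N2 → N3 → N4 → N5 → N6: 25+21+18+8+16+19 = 107
Hub → N1 → N2 → N3 → N4 → N6 → N5: 25+21+18+8+3+19 = 94
Hub → N1 → N2 → N3 → N5 → N4 → N6: 25+21+18+24+16+3 = 107
Hub → N1 → N2 → N3 → N5 → N6 → N4: 25+21+18+24+19+3 = 110
Hub → N1 → N2 → N3 → N6 → N4 → N5: 25+21+18+11+3+16 = 94
Hub → N1 → N2 → N3 → N6 → N5 → N4: 25+21+18+11+19+16 = 110
Hub → N1 → N2 → N4 → N3 → N5 → N6: 25+21+10+8+24+19 = 107
Hub → N1 → N2 → N4 → N3 → N6 → N5: 25+21+10+8+11+19 = 94
… (712 more)
Hub → N3 → N1 → N6 → N4 → N2 → N5: 6+19+10+3+10+7 = 55  ← best
The minimum is 55.
One shortest path: Hub → N3 → N1 → N6 → N4 → N2 → N5.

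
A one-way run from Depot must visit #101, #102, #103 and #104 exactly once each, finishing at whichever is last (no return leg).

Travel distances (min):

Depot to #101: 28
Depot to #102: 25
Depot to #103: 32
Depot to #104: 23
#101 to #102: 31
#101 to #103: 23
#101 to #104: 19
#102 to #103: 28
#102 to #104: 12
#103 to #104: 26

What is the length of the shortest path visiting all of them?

Shortest open route: 79 min.

There are 4! = 24 possible orderings.
Depot → #101 → #102 → #103 → #104: 28+31+28+26 = 113
Depot → #101 → #102 → #104 → #103: 28+31+12+26 = 97
Depot → #101 → #103 → #102 → #104: 28+23+28+12 = 91
Depot → #101 → #103 → #104 → #102: 28+23+26+12 = 89
Depot → #101 → #104 → #102 → #103: 28+19+12+28 = 87
Depot → #101 → #104 → #103 → #102: 28+19+26+28 = 101
Depot → #102 → #101 → #103 → #104: 25+31+23+26 = 105
Depot → #102 → #101 → #104 → #103: 25+31+19+26 = 101
Depot → #102 → #103 → #101 → #104: 25+28+23+19 = 95
Depot → #102 → #103 → #104 → #101: 25+28+26+19 = 98
Depot → #102 → #104 → #101 → #103: 25+12+19+23 = 79
Depot → #102 → #104 → #103 → #101: 25+12+26+23 = 86
Depot → #103 → #101 → #102 → #104: 32+23+31+12 = 98
Depot → #103 → #101 → #104 → #102: 32+23+19+12 = 86
… (10 more)
The minimum is 79.
One shortest path: Depot → #102 → #104 → #101 → #103.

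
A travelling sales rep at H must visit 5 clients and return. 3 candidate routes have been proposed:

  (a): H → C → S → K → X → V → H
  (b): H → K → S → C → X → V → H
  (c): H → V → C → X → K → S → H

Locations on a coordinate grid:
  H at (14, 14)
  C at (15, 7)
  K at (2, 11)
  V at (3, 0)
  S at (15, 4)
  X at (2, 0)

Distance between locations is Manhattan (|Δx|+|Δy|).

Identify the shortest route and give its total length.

(a): 8 + 3 + 20 + 11 + 1 + 25 = 68
(b): 15 + 20 + 3 + 20 + 1 + 25 = 84
(c): 25 + 19 + 20 + 11 + 20 + 11 = 106

68 — (a) is the shortest.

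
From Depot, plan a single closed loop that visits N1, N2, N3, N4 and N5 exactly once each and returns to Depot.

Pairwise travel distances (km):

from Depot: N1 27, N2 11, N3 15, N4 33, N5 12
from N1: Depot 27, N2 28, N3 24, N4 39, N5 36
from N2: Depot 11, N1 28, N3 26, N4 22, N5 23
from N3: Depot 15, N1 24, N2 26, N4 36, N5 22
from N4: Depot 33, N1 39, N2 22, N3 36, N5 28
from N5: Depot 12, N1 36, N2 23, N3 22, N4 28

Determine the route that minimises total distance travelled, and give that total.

Shortest round trip = 129 km.

With 5 stops there are 5!/2 = 60 distinct round trips (a route and its reverse cost the same).
Depot→N1→N2→N3→N4→N5→Depot: 27+28+26+36+28+12 = 157
Depot→N1→N2→N3→N5→N4→Depot: 27+28+26+22+28+33 = 164
Depot→N1→N2→N4→N3→N5→Depot: 27+28+22+36+22+12 = 147
Depot→N1→N2→N4→N5→N3→Depot: 27+28+22+28+22+15 = 142
Depot→N1→N2→N5→N3→N4→Depot: 27+28+23+22+36+33 = 169
Depot→N1→N2→N5→N4→N3→Depot: 27+28+23+28+36+15 = 157
Depot→N1→N3→N2→N4→N5→Depot: 27+24+26+22+28+12 = 139
Depot→N1→N3→N2→N5→N4→Depot: 27+24+26+23+28+33 = 161
Depot→N1→N3→N4→N2→N5→Depot: 27+24+36+22+23+12 = 144
Depot→N1→N3→N4→N5→N2→Depot: 27+24+36+28+23+11 = 149
Depot→N1→N3→N5→N2→N4→Depot: 27+24+22+23+22+33 = 151
Depot→N1→N3→N5→N4→N2→Depot: 27+24+22+28+22+11 = 134
Depot→N1→N4→N2→N3→N5→Depot: 27+39+22+26+22+12 = 148
Depot→N1→N4→N2→N5→N3→Depot: 27+39+22+23+22+15 = 148
… (46 more)
Depot→N3→N1→N2→N4→N5→Depot: 15+24+28+22+28+12 = 129  ← best
The minimum is 129.
One optimal route: Depot → N3 → N1 → N2 → N4 → N5 → Depot (or its reverse).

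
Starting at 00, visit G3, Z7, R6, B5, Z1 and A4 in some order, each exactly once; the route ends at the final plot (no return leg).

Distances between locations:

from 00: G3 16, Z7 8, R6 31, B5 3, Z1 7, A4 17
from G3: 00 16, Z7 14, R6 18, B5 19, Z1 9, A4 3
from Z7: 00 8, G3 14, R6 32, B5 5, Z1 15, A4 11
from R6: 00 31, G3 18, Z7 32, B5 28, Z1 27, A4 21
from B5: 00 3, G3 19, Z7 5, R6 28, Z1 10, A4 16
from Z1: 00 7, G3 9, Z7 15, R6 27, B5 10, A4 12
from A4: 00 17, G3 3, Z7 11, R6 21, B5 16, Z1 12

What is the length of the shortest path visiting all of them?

There are 6! = 720 possible orderings.
00→G3→Z7→R6→B5→Z1→A4: 16+14+32+28+10+12 = 112
00→G3→Z7→R6→B5→A4→Z1: 16+14+32+28+16+12 = 118
00→G3→Z7→R6→Z1→B5→A4: 16+14+32+27+10+16 = 115
00→G3→Z7→R6→Z1→A4→B5: 16+14+32+27+12+16 = 117
00→G3→Z7→R6→A4→B5→Z1: 16+14+32+21+16+10 = 109
00→G3→Z7→R6→A4→Z1→B5: 16+14+32+21+12+10 = 105
00→G3→Z7→B5→R6→Z1→A4: 16+14+5+28+27+12 = 102
00→G3→Z7→B5→R6→A4→Z1: 16+14+5+28+21+12 = 96
… (712 more)
00→Z1→B5→Z7→A4→G3→R6: 7+10+5+11+3+18 = 54  ← best
The minimum is 54.
One shortest path: 00 → Z1 → B5 → Z7 → A4 → G3 → R6.

54 — the minimum one-way total.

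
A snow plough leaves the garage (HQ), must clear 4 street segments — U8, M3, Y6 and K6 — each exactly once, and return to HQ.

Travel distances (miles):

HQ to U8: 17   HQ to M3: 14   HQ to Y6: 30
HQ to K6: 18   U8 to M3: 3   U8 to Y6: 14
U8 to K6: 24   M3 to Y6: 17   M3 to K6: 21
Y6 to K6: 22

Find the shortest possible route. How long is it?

Shortest round trip = 71 miles.

With 4 stops there are 4!/2 = 12 distinct round trips (a route and its reverse cost the same).
HQ→U8→M3→Y6→K6→HQ: 17+3+17+22+18 = 77
HQ→U8→M3→K6→Y6→HQ: 17+3+21+22+30 = 93
HQ→U8→Y6→M3→K6→HQ: 17+14+17+21+18 = 87
HQ→U8→Y6→K6→M3→HQ: 17+14+22+21+14 = 88
HQ→U8→K6→M3→Y6→HQ: 17+24+21+17+30 = 109
HQ→U8→K6→Y6→M3→HQ: 17+24+22+17+14 = 94
HQ→M3→U8→Y6→K6→HQ: 14+3+14+22+18 = 71
HQ→M3→U8→K6→Y6→HQ: 14+3+24+22+30 = 93
HQ→M3→Y6→U8→K6→HQ: 14+17+14+24+18 = 87
HQ→M3→K6→U8→Y6→HQ: 14+21+24+14+30 = 103
HQ→Y6→U8→M3→K6→HQ: 30+14+3+21+18 = 86
HQ→Y6→M3→U8→K6→HQ: 30+17+3+24+18 = 92
The minimum is 71.
One optimal route: HQ → M3 → U8 → Y6 → K6 → HQ (or its reverse).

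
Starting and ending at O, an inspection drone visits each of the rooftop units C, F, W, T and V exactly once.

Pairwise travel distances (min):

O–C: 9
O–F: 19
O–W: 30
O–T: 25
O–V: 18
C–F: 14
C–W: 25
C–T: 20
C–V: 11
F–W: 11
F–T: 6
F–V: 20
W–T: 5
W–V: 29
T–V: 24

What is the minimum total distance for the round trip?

79 min — the shortest possible round trip.

With 5 stops there are 5!/2 = 60 distinct round trips (a route and its reverse cost the same).
O→C→F→W→T→V→O: 9+14+11+5+24+18 = 81
O→C→F→W→V→T→O: 9+14+11+29+24+25 = 112
O→C→F→T→W→V→O: 9+14+6+5+29+18 = 81
O→C→F→T→V→W→O: 9+14+6+24+29+30 = 112
O→C→F→V→W→T→O: 9+14+20+29+5+25 = 102
O→C→F→V→T→W→O: 9+14+20+24+5+30 = 102
O→C→W→F→T→V→O: 9+25+11+6+24+18 = 93
O→C→W→F→V→T→O: 9+25+11+20+24+25 = 114
O→C→W→T→F→V→O: 9+25+5+6+20+18 = 83
O→C→W→T→V→F→O: 9+25+5+24+20+19 = 102
O→C→W→V→F→T→O: 9+25+29+20+6+25 = 114
O→C→W→V→T→F→O: 9+25+29+24+6+19 = 112
O→C→T→F→W→V→O: 9+20+6+11+29+18 = 93
O→C→T→F→V→W→O: 9+20+6+20+29+30 = 114
… (46 more)
O→C→V→W→T→F→O: 9+11+29+5+6+19 = 79  ← best
The minimum is 79.
One optimal route: O → C → V → W → T → F → O (or its reverse).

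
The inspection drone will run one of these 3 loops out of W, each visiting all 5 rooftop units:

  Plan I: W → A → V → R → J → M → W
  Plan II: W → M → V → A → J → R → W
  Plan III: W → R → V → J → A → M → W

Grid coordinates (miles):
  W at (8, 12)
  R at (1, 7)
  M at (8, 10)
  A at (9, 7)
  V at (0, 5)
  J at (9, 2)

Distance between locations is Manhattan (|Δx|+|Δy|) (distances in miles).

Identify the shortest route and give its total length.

38 miles — Plan III is the shortest.

Plan I: 6 + 11 + 3 + 13 + 9 + 2 = 44
Plan II: 2 + 13 + 11 + 5 + 13 + 12 = 56
Plan III: 12 + 3 + 12 + 5 + 4 + 2 = 38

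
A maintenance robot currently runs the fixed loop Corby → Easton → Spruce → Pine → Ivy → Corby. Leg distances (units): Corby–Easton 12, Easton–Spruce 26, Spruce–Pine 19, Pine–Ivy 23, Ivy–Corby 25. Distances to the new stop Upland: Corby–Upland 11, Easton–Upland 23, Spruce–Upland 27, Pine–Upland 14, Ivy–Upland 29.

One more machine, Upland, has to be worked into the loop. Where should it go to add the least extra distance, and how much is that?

Insertion cost between consecutive stops i–j is d(i,Upland) + d(Upland,j) − d(i,j):
  between Corby and Easton: 11 + 23 − 12 = 22
  between Easton and Spruce: 23 + 27 − 26 = 24
  between Spruce and Pine: 27 + 14 − 19 = 22
  between Pine and Ivy: 14 + 29 − 23 = 20
  between Ivy and Corby: 29 + 11 − 25 = 15
Cheapest insertion is between Ivy and Corby, adding 15.
New total = 105 + 15 = 120.

Adding 15 by placing Upland on the Ivy–Corby leg.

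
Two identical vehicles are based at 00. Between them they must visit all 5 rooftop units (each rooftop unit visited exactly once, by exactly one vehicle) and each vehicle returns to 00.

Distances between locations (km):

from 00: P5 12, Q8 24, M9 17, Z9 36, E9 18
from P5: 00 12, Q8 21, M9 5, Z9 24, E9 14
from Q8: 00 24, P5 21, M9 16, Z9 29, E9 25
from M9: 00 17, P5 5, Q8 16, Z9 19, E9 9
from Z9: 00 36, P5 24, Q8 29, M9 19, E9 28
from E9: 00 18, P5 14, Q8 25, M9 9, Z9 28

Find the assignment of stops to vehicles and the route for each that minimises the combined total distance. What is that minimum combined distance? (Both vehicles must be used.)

There are 2^4 − 1 = 15 ways to divide the 5 stops into two non-empty groups. For each, the best each vehicle can do is its own shortest tour through its group:
  {P5} + {Q8, M9, Z9, E9}: 24 + 99 = 123
  {Q8} + {P5, M9, Z9, E9}: 48 + 82 = 130
  {P5, Q8} + {M9, Z9, E9}: 57 + 82 = 139
  {M9} + {P5, Q8, Z9, E9}: 34 + 107 = 141
  {P5, M9} + {Q8, Z9, E9}: 34 + 99 = 133
  {Q8, M9} + {P5, Z9, E9}: 57 + 82 = 139
  … (15 splits in total)
Best: vehicle 1 00 → P5 → 00 = 24; vehicle 2 00 → Q8 → Z9 → M9 → E9 → 00 = 99; combined 123.

Minimum combined distance: 123 km.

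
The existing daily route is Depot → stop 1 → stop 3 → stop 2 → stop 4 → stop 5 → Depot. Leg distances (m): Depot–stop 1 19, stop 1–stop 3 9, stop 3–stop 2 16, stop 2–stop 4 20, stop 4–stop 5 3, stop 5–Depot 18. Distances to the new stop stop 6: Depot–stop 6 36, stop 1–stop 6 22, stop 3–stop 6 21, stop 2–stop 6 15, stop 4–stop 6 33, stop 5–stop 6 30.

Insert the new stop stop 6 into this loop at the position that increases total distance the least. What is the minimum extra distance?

Adding 20 m by placing stop 6 on the stop 3–stop 2 leg.

Insertion cost between consecutive stops i–j is d(i,stop 6) + d(stop 6,j) − d(i,j):
  between Depot and stop 1: 36 + 22 − 19 = 39
  between stop 1 and stop 3: 22 + 21 − 9 = 34
  between stop 3 and stop 2: 21 + 15 − 16 = 20
  between stop 2 and stop 4: 15 + 33 − 20 = 28
  between stop 4 and stop 5: 33 + 30 − 3 = 60
  between stop 5 and Depot: 30 + 36 − 18 = 48
Cheapest insertion is between stop 3 and stop 2, adding 20.
New total = 85 + 20 = 105.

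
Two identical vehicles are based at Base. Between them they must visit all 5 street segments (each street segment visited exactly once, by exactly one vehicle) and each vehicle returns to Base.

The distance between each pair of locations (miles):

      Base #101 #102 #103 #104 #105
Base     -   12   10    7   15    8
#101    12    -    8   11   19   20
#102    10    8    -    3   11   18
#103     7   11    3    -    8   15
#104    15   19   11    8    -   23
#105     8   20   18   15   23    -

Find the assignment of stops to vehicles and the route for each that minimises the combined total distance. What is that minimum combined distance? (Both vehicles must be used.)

There are 2^4 − 1 = 15 ways to divide the 5 stops into two non-empty groups. For each, the best each vehicle can do is its own shortest tour through its group:
  {#101} + {#102, #103, #104, #105}: 24 + 52 = 76
  {#102} + {#101, #103, #104, #105}: 20 + 62 = 82
  {#101, #102} + {#103, #104, #105}: 30 + 46 = 76
  {#103} + {#101, #102, #104, #105}: 14 + 62 = 76
  {#101, #103} + {#102, #104, #105}: 30 + 52 = 82
  {#102, #103} + {#101, #104, #105}: 20 + 62 = 82
  … (15 splits in total)
  {#101, #102, #103, #104} + {#105}: 46 + 16 = 62  ← best
Best: vehicle 1 Base → #101 → #102 → #103 → #104 → Base = 46; vehicle 2 Base → #105 → Base = 16; combined 62.

62 miles — the smallest possible combined total.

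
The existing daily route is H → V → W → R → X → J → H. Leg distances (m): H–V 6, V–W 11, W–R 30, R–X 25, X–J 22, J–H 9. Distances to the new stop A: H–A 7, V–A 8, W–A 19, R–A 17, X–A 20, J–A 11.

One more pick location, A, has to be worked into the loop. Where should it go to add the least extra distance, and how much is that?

Adding 6 m by placing A on the W–R leg.

Insertion cost between consecutive stops i–j is d(i,A) + d(A,j) − d(i,j):
  between H and V: 7 + 8 − 6 = 9
  between V and W: 8 + 19 − 11 = 16
  between W and R: 19 + 17 − 30 = 6
  between R and X: 17 + 20 − 25 = 12
  between X and J: 20 + 11 − 22 = 9
  between J and H: 11 + 7 − 9 = 9
Cheapest insertion is between W and R, adding 6.
New total = 103 + 6 = 109.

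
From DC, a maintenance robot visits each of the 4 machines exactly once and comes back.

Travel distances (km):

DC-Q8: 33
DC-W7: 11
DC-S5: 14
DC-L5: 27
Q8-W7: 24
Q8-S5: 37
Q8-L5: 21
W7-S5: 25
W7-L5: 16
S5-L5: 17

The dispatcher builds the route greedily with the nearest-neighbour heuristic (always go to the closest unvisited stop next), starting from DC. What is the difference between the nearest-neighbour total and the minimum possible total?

27 km longer than the optimal tour.

DC: W7=11, S5=14, L5=27, Q8=33 ⇒ W7
W7: L5=16, Q8=24, S5=25 ⇒ L5
L5: S5=17, Q8=21 ⇒ S5
S5: Q8=37 ⇒ Q8
NN route DC → W7 → L5 → S5 → Q8 → DC costs 114.
Optimal: DC → W7 → Q8 → L5 → S5 → DC costs 87 (by enumerating all 12 distinct tours).
Excess = 114 − 87 = 27.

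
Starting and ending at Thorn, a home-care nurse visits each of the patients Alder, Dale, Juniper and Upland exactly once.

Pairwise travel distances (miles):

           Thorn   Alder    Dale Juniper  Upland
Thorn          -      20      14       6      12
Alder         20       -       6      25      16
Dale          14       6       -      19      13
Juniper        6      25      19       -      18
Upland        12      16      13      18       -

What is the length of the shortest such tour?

Minimum total distance: 59 miles.

There are 12 distinct closed tours to check (reversals are equivalent).
Thorn - Alder - Dale - Juniper - Upland - Thorn: 20+6+19+18+12 = 75
Thorn - Alder - Dale - Upland - Juniper - Thorn: 20+6+13+18+6 = 63
Thorn - Alder - Juniper - Dale - Upland - Thorn: 20+25+19+13+12 = 89
Thorn - Alder - Juniper - Upland - Dale - Thorn: 20+25+18+13+14 = 90
Thorn - Alder - Upland - Dale - Juniper - Thorn: 20+16+13+19+6 = 74
Thorn - Alder - Upland - Juniper - Dale - Thorn: 20+16+18+19+14 = 87
Thorn - Dale - Alder - Juniper - Upland - Thorn: 14+6+25+18+12 = 75
Thorn - Dale - Alder - Upland - Juniper - Thorn: 14+6+16+18+6 = 60
Thorn - Dale - Juniper - Alder - Upland - Thorn: 14+19+25+16+12 = 86
Thorn - Dale - Upland - Alder - Juniper - Thorn: 14+13+16+25+6 = 74
Thorn - Juniper - Alder - Dale - Upland - Thorn: 6+25+6+13+12 = 62
Thorn - Juniper - Dale - Alder - Upland - Thorn: 6+19+6+16+12 = 59
The minimum is 59.
One optimal route: Thorn → Juniper → Dale → Alder → Upland → Thorn (or its reverse).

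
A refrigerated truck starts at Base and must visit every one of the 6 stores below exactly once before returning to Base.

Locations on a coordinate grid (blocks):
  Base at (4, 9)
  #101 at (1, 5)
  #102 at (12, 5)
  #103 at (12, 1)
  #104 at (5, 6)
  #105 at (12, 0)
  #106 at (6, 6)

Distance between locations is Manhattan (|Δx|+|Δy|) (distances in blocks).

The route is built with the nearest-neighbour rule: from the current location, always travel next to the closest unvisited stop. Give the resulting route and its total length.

From Base: distances to unvisited — #104=4, #106=5, #101=7, #102=12, #103=16, #105=17. Nearest is #104 (4).
From #104: distances to unvisited — #106=1, #101=5, #102=8, #103=12, #105=13. Nearest is #106 (1).
From #106: distances to unvisited — #101=6, #102=7, #103=11, #105=12. Nearest is #101 (6).
From #101: distances to unvisited — #102=11, #103=15, #105=16. Nearest is #102 (11).
From #102: distances to unvisited — #103=4, #105=5. Nearest is #103 (4).
From #103: distances to unvisited — #105=1. Nearest is #105 (1).
Return #105→Base: 17.
Total = 4 + 1 + 6 + 11 + 4 + 1 + 17 = 44.

Nearest-neighbour total = 44 blocks; route Base → #104 → #106 → #101 → #102 → #103 → #105 → Base.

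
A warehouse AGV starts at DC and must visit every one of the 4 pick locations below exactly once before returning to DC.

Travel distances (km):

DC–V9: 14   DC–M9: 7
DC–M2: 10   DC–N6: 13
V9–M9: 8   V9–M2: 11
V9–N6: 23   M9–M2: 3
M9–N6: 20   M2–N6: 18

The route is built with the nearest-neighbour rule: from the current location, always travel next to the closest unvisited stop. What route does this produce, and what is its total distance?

Nearest-neighbour total = 57 km; route DC → M9 → M2 → V9 → N6 → DC.

DC → [M9:7 / M2:10 / N6:13 / V9:14] → M9 (7)
M9 → [M2:3 / V9:8 / N6:20] → M2 (3)
M2 → [V9:11 / N6:18] → V9 (11)
V9 → [N6:23] → N6 (23)
Return N6→DC: 13.
Total = 7 + 3 + 11 + 23 + 13 = 57.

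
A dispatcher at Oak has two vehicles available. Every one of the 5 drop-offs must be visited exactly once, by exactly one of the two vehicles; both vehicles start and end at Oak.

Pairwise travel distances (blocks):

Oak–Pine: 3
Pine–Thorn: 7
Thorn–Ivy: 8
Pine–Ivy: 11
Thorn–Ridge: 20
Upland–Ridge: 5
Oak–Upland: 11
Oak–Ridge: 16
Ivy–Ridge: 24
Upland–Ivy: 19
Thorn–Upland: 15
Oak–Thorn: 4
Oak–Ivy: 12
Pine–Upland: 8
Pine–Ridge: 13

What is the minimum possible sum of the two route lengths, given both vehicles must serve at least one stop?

Minimum combined distance: 56 blocks.

There are 2^4 − 1 = 15 ways to divide the 5 stops into two non-empty groups. For each, the best each vehicle can do is its own shortest tour through its group:
  {Pine} + {Thorn, Upland, Ivy, Ridge}: 6 + 52 = 58
  {Thorn} + {Pine, Upland, Ivy, Ridge}: 8 + 52 = 60
  {Pine, Thorn} + {Upland, Ivy, Ridge}: 14 + 52 = 66
  {Upland} + {Pine, Thorn, Ivy, Ridge}: 22 + 52 = 74
  {Pine, Upland} + {Thorn, Ivy, Ridge}: 22 + 52 = 74
  {Thorn, Upland} + {Pine, Ivy, Ridge}: 30 + 52 = 82
  … (15 splits in total)
  {Thorn, Ivy} + {Pine, Upland, Ridge}: 24 + 32 = 56  ← best
Best: vehicle 1 Oak → Thorn → Ivy → Oak = 24; vehicle 2 Oak → Pine → Upland → Ridge → Oak = 32; combined 56.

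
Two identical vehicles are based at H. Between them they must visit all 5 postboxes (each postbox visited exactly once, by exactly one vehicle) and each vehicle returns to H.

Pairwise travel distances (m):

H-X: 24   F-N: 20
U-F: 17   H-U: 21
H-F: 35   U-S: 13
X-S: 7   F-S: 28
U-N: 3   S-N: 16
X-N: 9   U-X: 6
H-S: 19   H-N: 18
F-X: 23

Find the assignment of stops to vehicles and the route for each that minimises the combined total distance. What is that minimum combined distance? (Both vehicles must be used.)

Minimum combined distance: 120 m.

Check every non-empty split of the stops between the two vehicles; for each half take its own optimal tour:
  {U} + {F, X, S, N}: 42 + 87 = 129
  {F} + {U, X, S, N}: 70 + 53 = 123
  {U, F} + {X, S, N}: 73 + 53 = 126
  {X} + {U, F, S, N}: 48 + 85 = 133
  {U, X} + {F, S, N}: 51 + 85 = 136
  {F, X} + {U, S, N}: 82 + 53 = 135
  … (15 splits in total)
  {U, F, X, S} + {N}: 84 + 36 = 120  ← best
Best: vehicle 1 H → F → U → X → S → H = 84; vehicle 2 H → N → H = 36; combined 120.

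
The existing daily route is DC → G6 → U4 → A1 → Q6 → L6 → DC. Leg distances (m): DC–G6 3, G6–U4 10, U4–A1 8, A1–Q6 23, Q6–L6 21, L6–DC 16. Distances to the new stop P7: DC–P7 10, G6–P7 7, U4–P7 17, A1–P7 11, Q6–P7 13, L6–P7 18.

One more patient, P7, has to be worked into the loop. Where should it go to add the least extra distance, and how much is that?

Insertion cost between consecutive stops i–j is d(i,P7) + d(P7,j) − d(i,j):
  between DC and G6: 10 + 7 − 3 = 14
  between G6 and U4: 7 + 17 − 10 = 14
  between U4 and A1: 17 + 11 − 8 = 20
  between A1 and Q6: 11 + 13 − 23 = 1
  between Q6 and L6: 13 + 18 − 21 = 10
  between L6 and DC: 18 + 10 − 16 = 12
Cheapest insertion is between A1 and Q6, adding 1.
New total = 81 + 1 = 82.

Minimum extra distance: 1 m, inserting P7 between A1 and Q6.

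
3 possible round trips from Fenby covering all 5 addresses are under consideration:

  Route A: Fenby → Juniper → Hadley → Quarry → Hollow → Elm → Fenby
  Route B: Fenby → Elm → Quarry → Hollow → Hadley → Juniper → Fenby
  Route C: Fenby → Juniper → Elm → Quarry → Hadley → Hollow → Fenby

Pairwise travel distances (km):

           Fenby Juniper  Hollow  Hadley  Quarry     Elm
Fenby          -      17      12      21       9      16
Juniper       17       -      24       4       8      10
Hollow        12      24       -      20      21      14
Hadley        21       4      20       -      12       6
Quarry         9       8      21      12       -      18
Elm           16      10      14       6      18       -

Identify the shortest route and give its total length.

84 km — Route A is the shortest.

Route A: 17 + 4 + 12 + 21 + 14 + 16 = 84
Route B: 16 + 18 + 21 + 20 + 4 + 17 = 96
Route C: 17 + 10 + 18 + 12 + 20 + 12 = 89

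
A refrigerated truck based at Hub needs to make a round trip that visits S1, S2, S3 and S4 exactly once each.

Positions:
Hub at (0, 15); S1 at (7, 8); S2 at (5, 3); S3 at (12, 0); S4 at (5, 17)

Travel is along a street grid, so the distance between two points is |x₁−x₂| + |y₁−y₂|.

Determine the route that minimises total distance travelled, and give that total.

There are 12 distinct closed tours to check (reversals are equivalent).
Hub-S1-S2-S3-S4-Hub: 14+7+10+24+7 = 62
Hub-S1-S2-S4-S3-Hub: 14+7+14+24+27 = 86
Hub-S1-S3-S2-S4-Hub: 14+13+10+14+7 = 58
Hub-S1-S3-S4-S2-Hub: 14+13+24+14+17 = 82
Hub-S1-S4-S2-S3-Hub: 14+11+14+10+27 = 76
Hub-S1-S4-S3-S2-Hub: 14+11+24+10+17 = 76
Hub-S2-S1-S3-S4-Hub: 17+7+13+24+7 = 68
Hub-S2-S1-S4-S3-Hub: 17+7+11+24+27 = 86
Hub-S2-S3-S1-S4-Hub: 17+10+13+11+7 = 58
Hub-S2-S4-S1-S3-Hub: 17+14+11+13+27 = 82
Hub-S3-S1-S2-S4-Hub: 27+13+7+14+7 = 68
Hub-S3-S2-S1-S4-Hub: 27+10+7+11+7 = 62
The minimum is 58.
One optimal route: Hub → S1 → S3 → S2 → S4 → Hub (or its reverse).

58 — the shortest possible round trip.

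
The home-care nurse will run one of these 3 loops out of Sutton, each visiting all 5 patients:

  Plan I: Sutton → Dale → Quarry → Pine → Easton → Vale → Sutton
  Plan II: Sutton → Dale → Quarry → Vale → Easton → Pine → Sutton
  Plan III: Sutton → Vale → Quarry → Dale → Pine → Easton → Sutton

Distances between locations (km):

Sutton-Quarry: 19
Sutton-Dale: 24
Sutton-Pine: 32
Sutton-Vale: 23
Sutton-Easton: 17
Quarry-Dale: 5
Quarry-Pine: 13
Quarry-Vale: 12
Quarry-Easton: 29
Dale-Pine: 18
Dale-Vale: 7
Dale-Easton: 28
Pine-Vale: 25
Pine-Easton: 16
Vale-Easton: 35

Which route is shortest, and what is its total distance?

91 km — Plan III is the shortest.

Plan I: 24 + 5 + 13 + 16 + 35 + 23 = 116
Plan II: 24 + 5 + 12 + 35 + 16 + 32 = 124
Plan III: 23 + 12 + 5 + 18 + 16 + 17 = 91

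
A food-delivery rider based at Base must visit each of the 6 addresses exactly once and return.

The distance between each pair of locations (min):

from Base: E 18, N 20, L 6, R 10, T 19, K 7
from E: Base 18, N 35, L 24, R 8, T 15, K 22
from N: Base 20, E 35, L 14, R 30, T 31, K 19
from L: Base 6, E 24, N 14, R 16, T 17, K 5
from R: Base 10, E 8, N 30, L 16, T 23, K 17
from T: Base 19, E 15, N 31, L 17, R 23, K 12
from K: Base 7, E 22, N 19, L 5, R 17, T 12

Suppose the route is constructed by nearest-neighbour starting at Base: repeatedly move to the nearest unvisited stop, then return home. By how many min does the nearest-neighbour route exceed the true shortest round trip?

From Base: L=6, K=7, R=10, E=18, T=19, N=20 → choose L (6).
From L: K=5, N=14, R=16, T=17, E=24 → choose K (5).
From K: T=12, R=17, N=19, E=22 → choose T (12).
From T: E=15, R=23, N=31 → choose E (15).
From E: R=8, N=35 → choose R (8).
From R: N=30 → choose N (30).
NN route Base → L → K → T → E → R → N → Base costs 96.
Optimal: Base → N → L → K → T → E → R → Base costs 84 (by enumerating all 360 distinct tours).
Excess = 96 − 84 = 12.

The nearest-neighbour route is 12 min longer than optimal.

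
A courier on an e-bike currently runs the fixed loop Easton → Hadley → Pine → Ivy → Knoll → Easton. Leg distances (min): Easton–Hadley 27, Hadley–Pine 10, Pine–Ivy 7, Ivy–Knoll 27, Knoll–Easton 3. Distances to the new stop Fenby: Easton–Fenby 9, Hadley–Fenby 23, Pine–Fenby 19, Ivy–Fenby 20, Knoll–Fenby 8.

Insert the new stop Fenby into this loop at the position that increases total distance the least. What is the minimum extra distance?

Minimum extra distance: 1 min, inserting Fenby between Ivy and Knoll.

Insertion cost between consecutive stops i–j is d(i,Fenby) + d(Fenby,j) − d(i,j):
  between Easton and Hadley: 9 + 23 − 27 = 5
  between Hadley and Pine: 23 + 19 − 10 = 32
  between Pine and Ivy: 19 + 20 − 7 = 32
  between Ivy and Knoll: 20 + 8 − 27 = 1
  between Knoll and Easton: 8 + 9 − 3 = 14
Cheapest insertion is between Ivy and Knoll, adding 1.
New total = 74 + 1 = 75.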